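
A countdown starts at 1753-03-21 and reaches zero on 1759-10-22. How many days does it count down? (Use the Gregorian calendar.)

2406

Mar 21, 1753 → Mar 21, 1754: 365 days.
Mar 21, 1754 → Mar 21, 1755: 365 days.
Mar 21, 1755 → Mar 21, 1756: 366 days (Feb 29, 1756 is in that span).
Mar 21, 1756 → Mar 21, 1757: 365 days.
Mar 21, 1757 → Mar 21, 1758: 365 days.
Mar 21, 1758 → Mar 21, 1759: 365 days.
Mar 21, 1759 → Apr 21, 1759: 31 days (March has 31).
Apr 21, 1759 → May 21, 1759: 30 days (April has 30).
May 21, 1759 → Jun 21, 1759: 31 days (May has 31).
Jun 21, 1759 → Jul 21, 1759: 30 days (June has 30).
Jul 21, 1759 → Aug 21, 1759: 31 days (July has 31).
Aug 21, 1759 → Sep 21, 1759: 31 days (August has 31).
Sep 21, 1759 → Oct 21, 1759: 30 days (September has 30).
Oct 21, 1759 → Oct 22, 1759: 1 days.
Total: 2406 days.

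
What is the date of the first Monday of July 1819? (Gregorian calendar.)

July 5, 1819

July 1, 1819 is a Thursday.
The first Monday is therefore July 5 (4 days later).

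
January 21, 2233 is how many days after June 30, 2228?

1666

Jun 30, 2228 → Jun 30, 2229: 365 days.
Jun 30, 2229 → Jun 30, 2230: 365 days.
Jun 30, 2230 → Jun 30, 2231: 365 days.
Jun 30, 2231 → Jun 30, 2232: 366 days (Feb 29, 2232 is in that span).
Jun 30, 2232 → Jul 30, 2232: 30 days (June has 30).
Jul 30, 2232 → Aug 30, 2232: 31 days (July has 31).
Aug 30, 2232 → Sep 30, 2232: 31 days (August has 31).
Sep 30, 2232 → Oct 30, 2232: 30 days (September has 30).
Oct 30, 2232 → Nov 30, 2232: 31 days (October has 31).
Nov 30, 2232 → Dec 30, 2232: 30 days (November has 30).
Dec 30, 2232 → Jan 21, 2233: 22 days.
Total: 1666 days.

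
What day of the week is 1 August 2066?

Sunday

Doomsday rule: the anchor day for the 2000s is Tuesday. For year 66: 66÷12 = 5 r 6, and 6÷4 = 1, so 5+6+1 = 12.
Tuesday + 12 ≡ Sunday — that's 2066's doomsday.
In August the doomsday date is Aug 8.
Aug 1 is 7 days before Aug 8; 7 mod 7 = 0, so Sunday − 0 = Sunday.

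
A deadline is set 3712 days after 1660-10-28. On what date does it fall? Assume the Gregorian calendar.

December 27, 1670

+365 (one year) → Oct 28, 1661 (3347 left).
+365 (one year) → Oct 28, 1662 (2982 left).
+365 (one year) → Oct 28, 1663 (2617 left).
+366 (one year; includes Feb 29, 1664) → Oct 28, 1664 (2251 left).
+365 (one year) → Oct 28, 1665 (1886 left).
+365 (one year) → Oct 28, 1666 (1521 left).
+365 (one year) → Oct 28, 1667 (1156 left).
+366 (one year; includes Feb 29, 1668) → Oct 28, 1668 (790 left).
+365 (one year) → Oct 28, 1669 (425 left).
+365 (one year) → Oct 28, 1670 (60 left).
Oct has 31 days: +4 → Nov 1, 1670 (56 left).
Nov has 30 days: +30 → Dec 1, 1670 (26 left).
+26 → Dec 27, 1670.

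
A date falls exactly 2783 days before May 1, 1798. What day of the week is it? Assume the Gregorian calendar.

First find the weekday of May 1, 1798. Doomsday rule: the anchor day for the 1700s is Sunday. For year 98: 98÷12 = 8 r 2, and 2÷4 = 0, so 8+2+0 = 10.
Sunday + 10 ≡ Wednesday — that's 1798's doomsday.
In May the doomsday date is May 9.
May 1 is 8 days before May 9; 8 mod 7 = 1, so Wednesday − 1 = Tuesday.
2783 mod 7 = 4, so 2783 days before a Tuesday is Tuesday − 4 = Friday.

Friday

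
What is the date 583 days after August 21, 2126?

March 26, 2128

+365 (one year) → Aug 21, 2127 (218 left).
Aug has 31 days: +11 → Sep 1, 2127 (207 left).
Sep has 30 days: +30 → Oct 1, 2127 (177 left).
Oct has 31 days: +31 → Nov 1, 2127 (146 left).
Nov has 30 days: +30 → Dec 1, 2127 (116 left).
Dec has 31 days: +31 → Jan 1, 2128 (85 left).
Jan has 31 days: +31 → Feb 1, 2128 (54 left).
Feb has 29 days: +29 → Mar 1, 2128 (25 left).
+25 → Mar 26, 2128.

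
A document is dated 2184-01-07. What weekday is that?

Doomsday rule: the anchor day for the 2100s is Sunday. For year 84: 84÷12 = 7 r 0, and 0÷4 = 0, so 7+0+0 = 7.
Sunday + 7 ≡ Sunday — that's 2184's doomsday.
In January the doomsday date is Jan 4 (2184 is a leap year (divisible by 4)).
Jan 7 is 3 days after Jan 4; 3 mod 7 = 3, so Sunday + 3 = Wednesday.

Wednesday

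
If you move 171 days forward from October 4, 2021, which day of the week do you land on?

Oct 4, 2021 is a Monday.
171 mod 7 = 3, so 171 days after a Monday is Monday + 3 = Thursday.

Thursday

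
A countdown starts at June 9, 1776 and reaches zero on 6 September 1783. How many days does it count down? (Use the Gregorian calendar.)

Jun 9, 1776 → Jun 9, 1777: 365 days.
Jun 9, 1777 → Jun 9, 1778: 365 days.
Jun 9, 1778 → Jun 9, 1779: 365 days.
Jun 9, 1779 → Jun 9, 1780: 366 days (Feb 29, 1780 is in that span).
Jun 9, 1780 → Jun 9, 1781: 365 days.
Jun 9, 1781 → Jun 9, 1782: 365 days.
Jun 9, 1782 → Jun 9, 1783: 365 days.
Jun 9, 1783 → Jul 9, 1783: 30 days (June has 30).
Jul 9, 1783 → Aug 9, 1783: 31 days (July has 31).
Aug 9, 1783 → Sep 6, 1783: 28 days.
Total: 2645 days.

2645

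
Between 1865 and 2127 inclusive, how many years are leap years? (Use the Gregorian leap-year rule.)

Multiples of 4 in [1865,2127]: 65.
Of those, multiples of 100: 3 (not leap unless ÷400).
Multiples of 400: 1.
Leap years = 65 − 3 + 1 = 63.

63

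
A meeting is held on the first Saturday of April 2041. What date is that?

April 1, 2041 is a Monday.
The first Saturday is therefore April 6 (5 days later).

April 6, 2041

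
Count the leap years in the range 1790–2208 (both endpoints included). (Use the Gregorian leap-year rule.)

101

Multiples of 4 in [1790,2208]: 105.
Of those, multiples of 100: 5 (not leap unless ÷400).
Multiples of 400: 1.
Leap years = 105 − 5 + 1 = 101.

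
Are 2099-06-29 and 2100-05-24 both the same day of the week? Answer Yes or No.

Yes

From Jun 29, 2099 to May 24, 2100 is 329 days.
329 mod 7 = 0, so they are the same weekday.
(Jun 29, 2099 is a Monday; May 24, 2100 is a Monday.)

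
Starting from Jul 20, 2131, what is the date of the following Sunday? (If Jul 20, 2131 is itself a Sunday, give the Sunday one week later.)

July 22, 2131

Jul 20, 2131 is a Friday.
From Friday to the next Sunday is 2 days.
Jul 20, 2131 + 2 = Jul 22, 2131.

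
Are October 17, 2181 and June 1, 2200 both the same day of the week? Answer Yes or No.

From Oct 17, 2181 to Jun 1, 2200 is 6801 days.
6801 mod 7 = 4, so they are different weekdays.
(Oct 17, 2181 is a Wednesday; Jun 1, 2200 is a Sunday.)

No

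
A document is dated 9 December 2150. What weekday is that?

Doomsday rule: the anchor day for the 2100s is Sunday. For year 50: 50÷12 = 4 r 2, and 2÷4 = 0, so 4+2+0 = 6.
Sunday + 6 ≡ Saturday — that's 2150's doomsday.
In December the doomsday date is Dec 12.
Dec 9 is 3 days before Dec 12; 3 mod 7 = 3, so Saturday − 3 = Wednesday.

Wednesday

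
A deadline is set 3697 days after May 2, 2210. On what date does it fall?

June 15, 2220

+365 (one year) → May 2, 2211 (3332 left).
+366 (one year; includes Feb 29, 2212) → May 2, 2212 (2966 left).
+365 (one year) → May 2, 2213 (2601 left).
+365 (one year) → May 2, 2214 (2236 left).
+365 (one year) → May 2, 2215 (1871 left).
+366 (one year; includes Feb 29, 2216) → May 2, 2216 (1505 left).
+365 (one year) → May 2, 2217 (1140 left).
+365 (one year) → May 2, 2218 (775 left).
+365 (one year) → May 2, 2219 (410 left).
+366 (one year; includes Feb 29, 2220) → May 2, 2220 (44 left).
May has 31 days: +30 → Jun 1, 2220 (14 left).
+14 → Jun 15, 2220.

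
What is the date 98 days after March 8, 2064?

June 14, 2064

Mar has 31 days: +24 → Apr 1, 2064 (74 left).
Apr has 30 days: +30 → May 1, 2064 (44 left).
May has 31 days: +31 → Jun 1, 2064 (13 left).
+13 → Jun 14, 2064.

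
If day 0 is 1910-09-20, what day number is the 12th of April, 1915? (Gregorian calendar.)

1665

Sep 20, 1910 → Sep 20, 1911: 365 days.
Sep 20, 1911 → Sep 20, 1912: 366 days (Feb 29, 1912 is in that span).
Sep 20, 1912 → Sep 20, 1913: 365 days.
Sep 20, 1913 → Sep 20, 1914: 365 days.
Sep 20, 1914 → Oct 20, 1914: 30 days (September has 30).
Oct 20, 1914 → Nov 20, 1914: 31 days (October has 31).
Nov 20, 1914 → Dec 20, 1914: 30 days (November has 30).
Dec 20, 1914 → Jan 20, 1915: 31 days (December has 31).
Jan 20, 1915 → Feb 20, 1915: 31 days (January has 31).
Feb 20, 1915 → Mar 20, 1915: 28 days (February has 28).
Mar 20, 1915 → Apr 12, 1915: 23 days.
Total: 1665 days.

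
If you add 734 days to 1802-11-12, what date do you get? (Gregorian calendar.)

November 15, 1804

+365 (one year) → Nov 12, 1803 (369 left).
Nov has 30 days: +19 → Dec 1, 1803 (350 left).
Dec has 31 days: +31 → Jan 1, 1804 (319 left).
Jan has 31 days: +31 → Feb 1, 1804 (288 left).
Feb has 29 days: +29 → Mar 1, 1804 (259 left).
Mar has 31 days: +31 → Apr 1, 1804 (228 left).
Apr has 30 days: +30 → May 1, 1804 (198 left).
May has 31 days: +31 → Jun 1, 1804 (167 left).
Jun has 30 days: +30 → Jul 1, 1804 (137 left).
Jul has 31 days: +31 → Aug 1, 1804 (106 left).
Aug has 31 days: +31 → Sep 1, 1804 (75 left).
Sep has 30 days: +30 → Oct 1, 1804 (45 left).
Oct has 31 days: +31 → Nov 1, 1804 (14 left).
+14 → Nov 15, 1804.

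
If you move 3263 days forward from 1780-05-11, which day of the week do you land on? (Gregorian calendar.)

Friday

May 11, 1780 is a Thursday.
3263 mod 7 = 1, so 3263 days after a Thursday is Thursday + 1 = Friday.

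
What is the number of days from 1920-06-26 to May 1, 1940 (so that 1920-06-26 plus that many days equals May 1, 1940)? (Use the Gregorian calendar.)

Jun 26, 1920 → Jun 26, 1921: 365 days.
Jun 26, 1921 → Jun 26, 1922: 365 days.
Jun 26, 1922 → Jun 26, 1923: 365 days.
Jun 26, 1923 → Jun 26, 1924: 366 days (Feb 29, 1924 is in that span).
Jun 26, 1924 → Jun 26, 1925: 365 days.
Jun 26, 1925 → Jun 26, 1926: 365 days.
Jun 26, 1926 → Jun 26, 1927: 365 days.
Jun 26, 1927 → Jun 26, 1928: 366 days (Feb 29, 1928 is in that span).
Jun 26, 1928 → Jun 26, 1929: 365 days.
Jun 26, 1929 → Jun 26, 1930: 365 days.
Jun 26, 1930 → Jun 26, 1931: 365 days.
Jun 26, 1931 → Jun 26, 1932: 366 days (Feb 29, 1932 is in that span).
Jun 26, 1932 → Jun 26, 1933: 365 days.
Jun 26, 1933 → Jun 26, 1934: 365 days.
Jun 26, 1934 → Jun 26, 1935: 365 days.
Jun 26, 1935 → Jun 26, 1936: 366 days (Feb 29, 1936 is in that span).
Jun 26, 1936 → Jun 26, 1937: 365 days.
Jun 26, 1937 → Jun 26, 1938: 365 days.
Jun 26, 1938 → Jun 26, 1939: 365 days.
Jun 26, 1939 → Jul 26, 1939: 30 days (June has 30).
Jul 26, 1939 → Aug 26, 1939: 31 days (July has 31).
Aug 26, 1939 → Sep 26, 1939: 31 days (August has 31).
Sep 26, 1939 → Oct 26, 1939: 30 days (September has 30).
Oct 26, 1939 → Nov 26, 1939: 31 days (October has 31).
Nov 26, 1939 → Dec 26, 1939: 30 days (November has 30).
Dec 26, 1939 → Jan 26, 1940: 31 days (December has 31).
Jan 26, 1940 → Feb 26, 1940: 31 days (January has 31).
Feb 26, 1940 → Mar 26, 1940: 29 days (February has 29).
Mar 26, 1940 → Apr 26, 1940: 31 days (March has 31).
Apr 26, 1940 → May 1, 1940: 5 days.
Total: 7249 days.

7249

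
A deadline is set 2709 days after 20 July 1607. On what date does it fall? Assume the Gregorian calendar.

December 19, 1614

+366 (one year; includes Feb 29, 1608) → Jul 20, 1608 (2343 left).
+365 (one year) → Jul 20, 1609 (1978 left).
+365 (one year) → Jul 20, 1610 (1613 left).
+365 (one year) → Jul 20, 1611 (1248 left).
+366 (one year; includes Feb 29, 1612) → Jul 20, 1612 (882 left).
+365 (one year) → Jul 20, 1613 (517 left).
+365 (one year) → Jul 20, 1614 (152 left).
Jul has 31 days: +12 → Aug 1, 1614 (140 left).
Aug has 31 days: +31 → Sep 1, 1614 (109 left).
Sep has 30 days: +30 → Oct 1, 1614 (79 left).
Oct has 31 days: +31 → Nov 1, 1614 (48 left).
Nov has 30 days: +30 → Dec 1, 1614 (18 left).
+18 → Dec 19, 1614.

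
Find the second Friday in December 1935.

December 13, 1935

December 1, 1935 is a Sunday.
The first Friday is therefore December 6 (5 days later).
The second Friday is 6 + 1×7 = December 13.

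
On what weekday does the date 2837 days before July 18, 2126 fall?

Tuesday

Jul 18, 2126 is a Thursday.
2837 mod 7 = 2, so 2837 days before a Thursday is Thursday − 2 = Tuesday.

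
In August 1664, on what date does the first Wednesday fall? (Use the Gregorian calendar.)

August 1, 1664 is a Friday.
The first Wednesday is therefore August 6 (5 days later).

August 6, 1664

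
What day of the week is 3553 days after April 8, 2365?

First find the weekday of Apr 8, 2365. Doomsday rule: the anchor day for the 2300s is Wednesday. For year 65: 65÷12 = 5 r 5, and 5÷4 = 1, so 5+5+1 = 11.
Wednesday + 11 ≡ Sunday — that's 2365's doomsday.
In April the doomsday date is Apr 4.
Apr 8 is 4 days after Apr 4; 4 mod 7 = 4, so Sunday + 4 = Thursday.
3553 mod 7 = 4, so 3553 days after a Thursday is Thursday + 4 = Monday.

Monday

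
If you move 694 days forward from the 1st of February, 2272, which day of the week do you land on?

Friday

Feb 1, 2272 is a Thursday.
694 mod 7 = 1, so 694 days after a Thursday is Thursday + 1 = Friday.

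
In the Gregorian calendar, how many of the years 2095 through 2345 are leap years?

60

Multiples of 4 in [2095,2345]: 63.
Of those, multiples of 100: 3 (not leap unless ÷400).
Multiples of 400: 0.
Leap years = 63 − 3 + 0 = 60.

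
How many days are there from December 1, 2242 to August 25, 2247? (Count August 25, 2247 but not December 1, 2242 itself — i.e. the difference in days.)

Dec 1, 2242 → Dec 1, 2243: 365 days.
Dec 1, 2243 → Dec 1, 2244: 366 days (Feb 29, 2244 is in that span).
Dec 1, 2244 → Dec 1, 2245: 365 days.
Dec 1, 2245 → Dec 1, 2246: 365 days.
Dec 1, 2246 → Jan 1, 2247: 31 days (December has 31).
Jan 1, 2247 → Feb 1, 2247: 31 days (January has 31).
Feb 1, 2247 → Mar 1, 2247: 28 days (February has 28).
Mar 1, 2247 → Apr 1, 2247: 31 days (March has 31).
Apr 1, 2247 → May 1, 2247: 30 days (April has 30).
May 1, 2247 → Jun 1, 2247: 31 days (May has 31).
Jun 1, 2247 → Jul 1, 2247: 30 days (June has 30).
Jul 1, 2247 → Aug 1, 2247: 31 days (July has 31).
Aug 1, 2247 → Aug 25, 2247: 24 days.
Total: 1728 days.

1728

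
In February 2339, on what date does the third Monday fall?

February 1, 2339 is a Wednesday.
The first Monday is therefore February 6 (5 days later).
The third Monday is 6 + 2×7 = February 20.

February 20, 2339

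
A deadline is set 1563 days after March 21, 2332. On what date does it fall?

July 1, 2336

+365 (one year) → Mar 21, 2333 (1198 left).
+365 (one year) → Mar 21, 2334 (833 left).
+365 (one year) → Mar 21, 2335 (468 left).
+366 (one year; includes Feb 29, 2336) → Mar 21, 2336 (102 left).
Mar has 31 days: +11 → Apr 1, 2336 (91 left).
Apr has 30 days: +30 → May 1, 2336 (61 left).
May has 31 days: +31 → Jun 1, 2336 (30 left).
Jun has 30 days: +30 → Jul 1, 2336 (0 left).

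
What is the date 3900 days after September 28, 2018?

+365 (one year) → Sep 28, 2019 (3535 left).
+366 (one year; includes Feb 29, 2020) → Sep 28, 2020 (3169 left).
+365 (one year) → Sep 28, 2021 (2804 left).
+365 (one year) → Sep 28, 2022 (2439 left).
+365 (one year) → Sep 28, 2023 (2074 left).
+366 (one year; includes Feb 29, 2024) → Sep 28, 2024 (1708 left).
+365 (one year) → Sep 28, 2025 (1343 left).
+365 (one year) → Sep 28, 2026 (978 left).
+365 (one year) → Sep 28, 2027 (613 left).
+366 (one year; includes Feb 29, 2028) → Sep 28, 2028 (247 left).
Sep has 30 days: +3 → Oct 1, 2028 (244 left).
Oct has 31 days: +31 → Nov 1, 2028 (213 left).
Nov has 30 days: +30 → Dec 1, 2028 (183 left).
Dec has 31 days: +31 → Jan 1, 2029 (152 left).
Jan has 31 days: +31 → Feb 1, 2029 (121 left).
Feb has 28 days: +28 → Mar 1, 2029 (93 left).
Mar has 31 days: +31 → Apr 1, 2029 (62 left).
Apr has 30 days: +30 → May 1, 2029 (32 left).
May has 31 days: +31 → Jun 1, 2029 (1 left).
+1 → Jun 2, 2029.

June 2, 2029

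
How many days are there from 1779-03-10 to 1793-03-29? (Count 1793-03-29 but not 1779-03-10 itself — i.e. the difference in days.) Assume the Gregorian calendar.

5133

Mar 10, 1779 → Mar 10, 1780: 366 days (Feb 29, 1780 is in that span).
Mar 10, 1780 → Mar 10, 1781: 365 days.
Mar 10, 1781 → Mar 10, 1782: 365 days.
Mar 10, 1782 → Mar 10, 1783: 365 days.
Mar 10, 1783 → Mar 10, 1784: 366 days (Feb 29, 1784 is in that span).
Mar 10, 1784 → Mar 10, 1785: 365 days.
Mar 10, 1785 → Mar 10, 1786: 365 days.
Mar 10, 1786 → Mar 10, 1787: 365 days.
Mar 10, 1787 → Mar 10, 1788: 366 days (Feb 29, 1788 is in that span).
Mar 10, 1788 → Mar 10, 1789: 365 days.
Mar 10, 1789 → Mar 10, 1790: 365 days.
Mar 10, 1790 → Mar 10, 1791: 365 days.
Mar 10, 1791 → Mar 10, 1792: 366 days (Feb 29, 1792 is in that span).
Mar 10, 1792 → Apr 10, 1792: 31 days (March has 31).
Apr 10, 1792 → May 10, 1792: 30 days (April has 30).
May 10, 1792 → Jun 10, 1792: 31 days (May has 31).
Jun 10, 1792 → Jul 10, 1792: 30 days (June has 30).
Jul 10, 1792 → Aug 10, 1792: 31 days (July has 31).
Aug 10, 1792 → Sep 10, 1792: 31 days (August has 31).
Sep 10, 1792 → Oct 10, 1792: 30 days (September has 30).
Oct 10, 1792 → Nov 10, 1792: 31 days (October has 31).
Nov 10, 1792 → Dec 10, 1792: 30 days (November has 30).
Dec 10, 1792 → Jan 10, 1793: 31 days (December has 31).
Jan 10, 1793 → Feb 10, 1793: 31 days (January has 31).
Feb 10, 1793 → Mar 10, 1793: 28 days (February has 28).
Mar 10, 1793 → Mar 29, 1793: 19 days.
Total: 5133 days.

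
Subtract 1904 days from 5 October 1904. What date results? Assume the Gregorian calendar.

−366 (one year; includes Feb 29, 1904) → Oct 5, 1903 (1538 left).
−365 (one year) → Oct 5, 1902 (1173 left).
−365 (one year) → Oct 5, 1901 (808 left).
−365 (one year) → Oct 5, 1900 (443 left).
−365 (one year) → Oct 5, 1899 (78 left).
−5 → Sep 30, 1899 (end of Sep, 30 days; 73 left).
−30 → Aug 31, 1899 (end of Aug, 31 days; 43 left).
−31 → Jul 31, 1899 (end of Jul, 31 days; 12 left).
−12 → Jul 19, 1899.

July 19, 1899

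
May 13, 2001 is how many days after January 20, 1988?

Jan 20, 1988 → Jan 20, 1989: 366 days (Feb 29, 1988 is in that span).
Jan 20, 1989 → Jan 20, 1990: 365 days.
Jan 20, 1990 → Jan 20, 1991: 365 days.
Jan 20, 1991 → Jan 20, 1992: 365 days.
Jan 20, 1992 → Jan 20, 1993: 366 days (Feb 29, 1992 is in that span).
Jan 20, 1993 → Jan 20, 1994: 365 days.
Jan 20, 1994 → Jan 20, 1995: 365 days.
Jan 20, 1995 → Jan 20, 1996: 365 days.
Jan 20, 1996 → Jan 20, 1997: 366 days (Feb 29, 1996 is in that span).
Jan 20, 1997 → Jan 20, 1998: 365 days.
Jan 20, 1998 → Jan 20, 1999: 365 days.
Jan 20, 1999 → Jan 20, 2000: 365 days.
Jan 20, 2000 → Jan 20, 2001: 366 days (Feb 29, 2000 is in that span).
Jan 20, 2001 → Feb 20, 2001: 31 days (January has 31).
Feb 20, 2001 → Mar 20, 2001: 28 days (February has 28).
Mar 20, 2001 → Apr 20, 2001: 31 days (March has 31).
Apr 20, 2001 → May 13, 2001: 23 days.
Total: 4862 days.

4862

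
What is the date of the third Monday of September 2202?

September 1, 2202 is a Wednesday.
The first Monday is therefore September 6 (5 days later).
The third Monday is 6 + 2×7 = September 20.

September 20, 2202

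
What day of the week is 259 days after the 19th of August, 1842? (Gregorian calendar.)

First find the weekday of Aug 19, 1842. Doomsday rule: the anchor day for the 1800s is Friday. For year 42: 42÷12 = 3 r 6, and 6÷4 = 1, so 3+6+1 = 10.
Friday + 10 ≡ Monday — that's 1842's doomsday.
In August the doomsday date is Aug 8.
Aug 19 is 11 days after Aug 8; 11 mod 7 = 4, so Monday + 4 = Friday.
259 mod 7 = 0, so 259 days after a Friday is Friday + 0 = Friday.

Friday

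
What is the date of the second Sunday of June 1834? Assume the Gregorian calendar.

June 1, 1834 is a Sunday.
The first Sunday is therefore June 1 (same day).
The second Sunday is 1 + 1×7 = June 8.

June 8, 1834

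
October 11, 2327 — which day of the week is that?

Tuesday

Doomsday rule: the anchor day for the 2300s is Wednesday. For year 27: 27÷12 = 2 r 3, and 3÷4 = 0, so 2+3+0 = 5.
Wednesday + 5 ≡ Monday — that's 2327's doomsday.
In October the doomsday date is Oct 10.
Oct 11 is 1 day after Oct 10; 1 mod 7 = 1, so Monday + 1 = Tuesday.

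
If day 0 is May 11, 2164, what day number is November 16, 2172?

3111

May 11, 2164 → May 11, 2165: 365 days.
May 11, 2165 → May 11, 2166: 365 days.
May 11, 2166 → May 11, 2167: 365 days.
May 11, 2167 → May 11, 2168: 366 days (Feb 29, 2168 is in that span).
May 11, 2168 → May 11, 2169: 365 days.
May 11, 2169 → May 11, 2170: 365 days.
May 11, 2170 → May 11, 2171: 365 days.
May 11, 2171 → May 11, 2172: 366 days (Feb 29, 2172 is in that span).
May 11, 2172 → Jun 11, 2172: 31 days (May has 31).
Jun 11, 2172 → Jul 11, 2172: 30 days (June has 30).
Jul 11, 2172 → Aug 11, 2172: 31 days (July has 31).
Aug 11, 2172 → Sep 11, 2172: 31 days (August has 31).
Sep 11, 2172 → Oct 11, 2172: 30 days (September has 30).
Oct 11, 2172 → Nov 11, 2172: 31 days (October has 31).
Nov 11, 2172 → Nov 16, 2172: 5 days.
Total: 3111 days.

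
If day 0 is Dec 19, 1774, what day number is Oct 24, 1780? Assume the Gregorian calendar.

Dec 19, 1774 → Dec 19, 1775: 365 days.
Dec 19, 1775 → Dec 19, 1776: 366 days (Feb 29, 1776 is in that span).
Dec 19, 1776 → Dec 19, 1777: 365 days.
Dec 19, 1777 → Dec 19, 1778: 365 days.
Dec 19, 1778 → Dec 19, 1779: 365 days.
Dec 19, 1779 → Jan 19, 1780: 31 days (December has 31).
Jan 19, 1780 → Feb 19, 1780: 31 days (January has 31).
Feb 19, 1780 → Mar 19, 1780: 29 days (February has 29).
Mar 19, 1780 → Apr 19, 1780: 31 days (March has 31).
Apr 19, 1780 → May 19, 1780: 30 days (April has 30).
May 19, 1780 → Jun 19, 1780: 31 days (May has 31).
Jun 19, 1780 → Jul 19, 1780: 30 days (June has 30).
Jul 19, 1780 → Aug 19, 1780: 31 days (July has 31).
Aug 19, 1780 → Sep 19, 1780: 31 days (August has 31).
Sep 19, 1780 → Oct 19, 1780: 30 days (September has 30).
Oct 19, 1780 → Oct 24, 1780: 5 days.
Total: 2136 days.

2136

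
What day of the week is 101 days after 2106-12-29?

Dec 29, 2106 is a Wednesday.
101 mod 7 = 3, so 101 days after a Wednesday is Wednesday + 3 = Saturday.

Saturday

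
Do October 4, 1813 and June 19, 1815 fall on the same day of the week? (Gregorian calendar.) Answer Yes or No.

From Oct 4, 1813 to Jun 19, 1815 is 623 days.
623 mod 7 = 0, so they are the same weekday.
(Oct 4, 1813 is a Monday; Jun 19, 1815 is a Monday.)

Yes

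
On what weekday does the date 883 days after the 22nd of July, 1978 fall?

First find the weekday of Jul 22, 1978. Doomsday rule: the anchor day for the 1900s is Wednesday. For year 78: 78÷12 = 6 r 6, and 6÷4 = 1, so 6+6+1 = 13.
Wednesday + 13 ≡ Tuesday — that's 1978's doomsday.
In July the doomsday date is Jul 11.
Jul 22 is 11 days after Jul 11; 11 mod 7 = 4, so Tuesday + 4 = Saturday.
883 mod 7 = 1, so 883 days after a Saturday is Saturday + 1 = Sunday.

Sunday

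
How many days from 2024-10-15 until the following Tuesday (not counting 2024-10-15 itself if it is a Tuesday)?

7

Oct 15, 2024 is a Tuesday.
From Tuesday to the next Tuesday is 7 days.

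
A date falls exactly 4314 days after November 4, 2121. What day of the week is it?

Thursday

Nov 4, 2121 is a Tuesday.
4314 mod 7 = 2, so 4314 days after a Tuesday is Tuesday + 2 = Thursday.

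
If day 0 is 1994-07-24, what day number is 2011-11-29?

6337

Jul 24, 1994 → Jul 24, 1995: 365 days.
Jul 24, 1995 → Jul 24, 1996: 366 days (Feb 29, 1996 is in that span).
Jul 24, 1996 → Jul 24, 1997: 365 days.
Jul 24, 1997 → Jul 24, 1998: 365 days.
Jul 24, 1998 → Jul 24, 1999: 365 days.
Jul 24, 1999 → Jul 24, 2000: 366 days (Feb 29, 2000 is in that span).
Jul 24, 2000 → Jul 24, 2001: 365 days.
Jul 24, 2001 → Jul 24, 2002: 365 days.
Jul 24, 2002 → Jul 24, 2003: 365 days.
Jul 24, 2003 → Jul 24, 2004: 366 days (Feb 29, 2004 is in that span).
Jul 24, 2004 → Jul 24, 2005: 365 days.
Jul 24, 2005 → Jul 24, 2006: 365 days.
Jul 24, 2006 → Jul 24, 2007: 365 days.
Jul 24, 2007 → Jul 24, 2008: 366 days (Feb 29, 2008 is in that span).
Jul 24, 2008 → Jul 24, 2009: 365 days.
Jul 24, 2009 → Jul 24, 2010: 365 days.
Jul 24, 2010 → Jul 24, 2011: 365 days.
Jul 24, 2011 → Aug 24, 2011: 31 days (July has 31).
Aug 24, 2011 → Sep 24, 2011: 31 days (August has 31).
Sep 24, 2011 → Oct 24, 2011: 30 days (September has 30).
Oct 24, 2011 → Nov 24, 2011: 31 days (October has 31).
Nov 24, 2011 → Nov 29, 2011: 5 days.
Total: 6337 days.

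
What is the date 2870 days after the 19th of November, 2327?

+366 (one year; includes Feb 29, 2328) → Nov 19, 2328 (2504 left).
+365 (one year) → Nov 19, 2329 (2139 left).
+365 (one year) → Nov 19, 2330 (1774 left).
+365 (one year) → Nov 19, 2331 (1409 left).
+366 (one year; includes Feb 29, 2332) → Nov 19, 2332 (1043 left).
+365 (one year) → Nov 19, 2333 (678 left).
+365 (one year) → Nov 19, 2334 (313 left).
Nov has 30 days: +12 → Dec 1, 2334 (301 left).
Dec has 31 days: +31 → Jan 1, 2335 (270 left).
Jan has 31 days: +31 → Feb 1, 2335 (239 left).
Feb has 28 days: +28 → Mar 1, 2335 (211 left).
Mar has 31 days: +31 → Apr 1, 2335 (180 left).
Apr has 30 days: +30 → May 1, 2335 (150 left).
May has 31 days: +31 → Jun 1, 2335 (119 left).
Jun has 30 days: +30 → Jul 1, 2335 (89 left).
Jul has 31 days: +31 → Aug 1, 2335 (58 left).
Aug has 31 days: +31 → Sep 1, 2335 (27 left).
+27 → Sep 28, 2335.

September 28, 2335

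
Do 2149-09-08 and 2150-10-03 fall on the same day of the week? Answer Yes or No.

No

From Sep 8, 2149 to Oct 3, 2150 is 390 days.
390 mod 7 = 5, so they are different weekdays.
(Sep 8, 2149 is a Monday; Oct 3, 2150 is a Saturday.)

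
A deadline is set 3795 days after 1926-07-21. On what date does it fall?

+365 (one year) → Jul 21, 1927 (3430 left).
+366 (one year; includes Feb 29, 1928) → Jul 21, 1928 (3064 left).
+365 (one year) → Jul 21, 1929 (2699 left).
+365 (one year) → Jul 21, 1930 (2334 left).
+365 (one year) → Jul 21, 1931 (1969 left).
+366 (one year; includes Feb 29, 1932) → Jul 21, 1932 (1603 left).
+365 (one year) → Jul 21, 1933 (1238 left).
+365 (one year) → Jul 21, 1934 (873 left).
+365 (one year) → Jul 21, 1935 (508 left).
+366 (one year; includes Feb 29, 1936) → Jul 21, 1936 (142 left).
Jul has 31 days: +11 → Aug 1, 1936 (131 left).
Aug has 31 days: +31 → Sep 1, 1936 (100 left).
Sep has 30 days: +30 → Oct 1, 1936 (70 left).
Oct has 31 days: +31 → Nov 1, 1936 (39 left).
Nov has 30 days: +30 → Dec 1, 1936 (9 left).
+9 → Dec 10, 1936.

December 10, 1936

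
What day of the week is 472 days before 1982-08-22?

First find the weekday of Aug 22, 1982. Doomsday rule: the anchor day for the 1900s is Wednesday. For year 82: 82÷12 = 6 r 10, and 10÷4 = 2, so 6+10+2 = 18.
Wednesday + 18 ≡ Sunday — that's 1982's doomsday.
In August the doomsday date is Aug 8.
Aug 22 is 14 days after Aug 8; 14 mod 7 = 0, so Sunday + 0 = Sunday.
472 mod 7 = 3, so 472 days before a Sunday is Sunday − 3 = Thursday.

Thursday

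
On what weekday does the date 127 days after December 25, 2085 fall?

Dec 25, 2085 is a Tuesday.
127 mod 7 = 1, so 127 days after a Tuesday is Tuesday + 1 = Wednesday.

Wednesday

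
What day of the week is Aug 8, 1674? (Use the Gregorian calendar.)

Wednesday

Doomsday rule: the anchor day for the 1600s is Tuesday. For year 74: 74÷12 = 6 r 2, and 2÷4 = 0, so 6+2+0 = 8.
Tuesday + 8 ≡ Wednesday — that's 1674's doomsday.
In August the doomsday date is Aug 8.
Aug 8 is the doomsday itself: Wednesday.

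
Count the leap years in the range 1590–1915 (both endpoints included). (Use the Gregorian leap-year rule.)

Multiples of 4 in [1590,1915]: 81.
Of those, multiples of 100: 4 (not leap unless ÷400).
Multiples of 400: 1.
Leap years = 81 − 4 + 1 = 78.

78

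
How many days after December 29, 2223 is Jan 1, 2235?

Dec 29, 2223 → Dec 29, 2224: 366 days (Feb 29, 2224 is in that span).
Dec 29, 2224 → Dec 29, 2225: 365 days.
Dec 29, 2225 → Dec 29, 2226: 365 days.
Dec 29, 2226 → Dec 29, 2227: 365 days.
Dec 29, 2227 → Dec 29, 2228: 366 days (Feb 29, 2228 is in that span).
Dec 29, 2228 → Dec 29, 2229: 365 days.
Dec 29, 2229 → Dec 29, 2230: 365 days.
Dec 29, 2230 → Dec 29, 2231: 365 days.
Dec 29, 2231 → Dec 29, 2232: 366 days (Feb 29, 2232 is in that span).
Dec 29, 2232 → Dec 29, 2233: 365 days.
Dec 29, 2233 → Jan 29, 2234: 31 days (December has 31).
Jan 29, 2234 → Feb 28, 2234: 30 days (January has 31).
Feb 28, 2234 → Mar 28, 2234: 28 days (February has 28).
Mar 28, 2234 → Apr 28, 2234: 31 days (March has 31).
Apr 28, 2234 → May 28, 2234: 30 days (April has 30).
May 28, 2234 → Jun 28, 2234: 31 days (May has 31).
Jun 28, 2234 → Jul 28, 2234: 30 days (June has 30).
Jul 28, 2234 → Aug 28, 2234: 31 days (July has 31).
Aug 28, 2234 → Sep 28, 2234: 31 days (August has 31).
Sep 28, 2234 → Oct 28, 2234: 30 days (September has 30).
Oct 28, 2234 → Nov 28, 2234: 31 days (October has 31).
Nov 28, 2234 → Dec 28, 2234: 30 days (November has 30).
Dec 28, 2234 → Jan 1, 2235: 4 days.
Total: 4021 days.

4021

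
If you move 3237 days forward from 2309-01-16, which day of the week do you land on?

First find the weekday of Jan 16, 2309. Doomsday rule: the anchor day for the 2300s is Wednesday. For year 09: 9÷12 = 0 r 9, and 9÷4 = 2, so 0+9+2 = 11.
Wednesday + 11 ≡ Sunday — that's 2309's doomsday.
In January the doomsday date is Jan 3 (2309 is not a leap year).
Jan 16 is 13 days after Jan 3; 13 mod 7 = 6, so Sunday + 6 = Saturday.
3237 mod 7 = 3, so 3237 days after a Saturday is Saturday + 3 = Tuesday.

Tuesday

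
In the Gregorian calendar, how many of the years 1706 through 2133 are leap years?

Multiples of 4 in [1706,2133]: 107.
Of those, multiples of 100: 4 (not leap unless ÷400).
Multiples of 400: 1.
Leap years = 107 − 4 + 1 = 104.

104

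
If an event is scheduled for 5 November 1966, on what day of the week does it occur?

Saturday

Doomsday rule: the anchor day for the 1900s is Wednesday. For year 66: 66÷12 = 5 r 6, and 6÷4 = 1, so 5+6+1 = 12.
Wednesday + 12 ≡ Monday — that's 1966's doomsday.
In November the doomsday date is Nov 7.
Nov 5 is 2 days before Nov 7; 2 mod 7 = 2, so Monday − 2 = Saturday.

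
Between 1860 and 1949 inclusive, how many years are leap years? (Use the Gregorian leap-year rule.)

22

Multiples of 4 in [1860,1949]: 23.
Of those, multiples of 100: 1 (not leap unless ÷400).
Multiples of 400: 0.
Leap years = 23 − 1 + 0 = 22.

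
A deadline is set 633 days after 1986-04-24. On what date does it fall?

January 17, 1988

+365 (one year) → Apr 24, 1987 (268 left).
Apr has 30 days: +7 → May 1, 1987 (261 left).
May has 31 days: +31 → Jun 1, 1987 (230 left).
Jun has 30 days: +30 → Jul 1, 1987 (200 left).
Jul has 31 days: +31 → Aug 1, 1987 (169 left).
Aug has 31 days: +31 → Sep 1, 1987 (138 left).
Sep has 30 days: +30 → Oct 1, 1987 (108 left).
Oct has 31 days: +31 → Nov 1, 1987 (77 left).
Nov has 30 days: +30 → Dec 1, 1987 (47 left).
Dec has 31 days: +31 → Jan 1, 1988 (16 left).
+16 → Jan 17, 1988.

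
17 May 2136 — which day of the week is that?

Doomsday rule: the anchor day for the 2100s is Sunday. For year 36: 36÷12 = 3 r 0, and 0÷4 = 0, so 3+0+0 = 3.
Sunday + 3 ≡ Wednesday — that's 2136's doomsday.
In May the doomsday date is May 9.
May 17 is 8 days after May 9; 8 mod 7 = 1, so Wednesday + 1 = Thursday.

Thursday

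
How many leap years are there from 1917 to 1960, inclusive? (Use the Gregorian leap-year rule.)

11

Multiples of 4 in [1917,1960]: 11.
Of those, multiples of 100: 0 (not leap unless ÷400).
Multiples of 400: 0.
Leap years = 11 − 0 + 0 = 11.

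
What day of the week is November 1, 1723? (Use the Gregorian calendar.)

Doomsday rule: the anchor day for the 1700s is Sunday. For year 23: 23÷12 = 1 r 11, and 11÷4 = 2, so 1+11+2 = 14.
Sunday + 14 ≡ Sunday — that's 1723's doomsday.
In November the doomsday date is Nov 7.
Nov 1 is 6 days before Nov 7; 6 mod 7 = 6, so Sunday − 6 = Monday.

Monday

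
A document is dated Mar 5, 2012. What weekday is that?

January 1, 2012 is a Sunday.
Jan 1, 2012 → Feb 1, 2012: 31 days (January has 31).
Feb 1, 2012 → Mar 1, 2012: 29 days (February has 29).
Mar 1, 2012 → Mar 5, 2012: 4 days.
Total: 64 days.
64 mod 7 = 1, so Sunday + 1 = Monday.

Monday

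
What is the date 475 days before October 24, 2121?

−365 (one year) → Oct 24, 2120 (110 left).
−24 → Sep 30, 2120 (end of Sep, 30 days; 86 left).
−30 → Aug 31, 2120 (end of Aug, 31 days; 56 left).
−31 → Jul 31, 2120 (end of Jul, 31 days; 25 left).
−25 → Jul 6, 2120.

July 6, 2120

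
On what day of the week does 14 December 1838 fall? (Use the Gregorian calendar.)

Doomsday rule: the anchor day for the 1800s is Friday. For year 38: 38÷12 = 3 r 2, and 2÷4 = 0, so 3+2+0 = 5.
Friday + 5 ≡ Wednesday — that's 1838's doomsday.
In December the doomsday date is Dec 12.
Dec 14 is 2 days after Dec 12; 2 mod 7 = 2, so Wednesday + 2 = Friday.

Friday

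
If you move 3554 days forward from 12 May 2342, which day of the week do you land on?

Sunday

First find the weekday of May 12, 2342. Doomsday rule: the anchor day for the 2300s is Wednesday. For year 42: 42÷12 = 3 r 6, and 6÷4 = 1, so 3+6+1 = 10.
Wednesday + 10 ≡ Saturday — that's 2342's doomsday.
In May the doomsday date is May 9.
May 12 is 3 days after May 9; 3 mod 7 = 3, so Saturday + 3 = Tuesday.
3554 mod 7 = 5, so 3554 days after a Tuesday is Tuesday + 5 = Sunday.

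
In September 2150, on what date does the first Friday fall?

September 4, 2150

September 1, 2150 is a Tuesday.
The first Friday is therefore September 4 (3 days later).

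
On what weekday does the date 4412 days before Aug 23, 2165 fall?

First find the weekday of Aug 23, 2165. Doomsday rule: the anchor day for the 2100s is Sunday. For year 65: 65÷12 = 5 r 5, and 5÷4 = 1, so 5+5+1 = 11.
Sunday + 11 ≡ Thursday — that's 2165's doomsday.
In August the doomsday date is Aug 8.
Aug 23 is 15 days after Aug 8; 15 mod 7 = 1, so Thursday + 1 = Friday.
4412 mod 7 = 2, so 4412 days before a Friday is Friday − 2 = Wednesday.

Wednesday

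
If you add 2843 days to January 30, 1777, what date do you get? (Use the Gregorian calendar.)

+365 (one year) → Jan 30, 1778 (2478 left).
+365 (one year) → Jan 30, 1779 (2113 left).
+365 (one year) → Jan 30, 1780 (1748 left).
+366 (one year; includes Feb 29, 1780) → Jan 30, 1781 (1382 left).
+365 (one year) → Jan 30, 1782 (1017 left).
+365 (one year) → Jan 30, 1783 (652 left).
+365 (one year) → Jan 30, 1784 (287 left).
Jan has 31 days: +2 → Feb 1, 1784 (285 left).
Feb has 29 days: +29 → Mar 1, 1784 (256 left).
Mar has 31 days: +31 → Apr 1, 1784 (225 left).
Apr has 30 days: +30 → May 1, 1784 (195 left).
May has 31 days: +31 → Jun 1, 1784 (164 left).
Jun has 30 days: +30 → Jul 1, 1784 (134 left).
Jul has 31 days: +31 → Aug 1, 1784 (103 left).
Aug has 31 days: +31 → Sep 1, 1784 (72 left).
Sep has 30 days: +30 → Oct 1, 1784 (42 left).
Oct has 31 days: +31 → Nov 1, 1784 (11 left).
+11 → Nov 12, 1784.

November 12, 1784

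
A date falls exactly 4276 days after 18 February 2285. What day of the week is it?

Tuesday

Feb 18, 2285 is a Wednesday.
4276 mod 7 = 6, so 4276 days after a Wednesday is Wednesday + 6 = Tuesday.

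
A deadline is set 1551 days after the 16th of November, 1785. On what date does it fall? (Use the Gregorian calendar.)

+365 (one year) → Nov 16, 1786 (1186 left).
+365 (one year) → Nov 16, 1787 (821 left).
+366 (one year; includes Feb 29, 1788) → Nov 16, 1788 (455 left).
+365 (one year) → Nov 16, 1789 (90 left).
Nov has 30 days: +15 → Dec 1, 1789 (75 left).
Dec has 31 days: +31 → Jan 1, 1790 (44 left).
Jan has 31 days: +31 → Feb 1, 1790 (13 left).
+13 → Feb 14, 1790.

February 14, 1790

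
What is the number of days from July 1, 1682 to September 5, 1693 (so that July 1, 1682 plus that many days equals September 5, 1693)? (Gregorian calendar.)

4084

Jul 1, 1682 → Jul 1, 1683: 365 days.
Jul 1, 1683 → Jul 1, 1684: 366 days (Feb 29, 1684 is in that span).
Jul 1, 1684 → Jul 1, 1685: 365 days.
Jul 1, 1685 → Jul 1, 1686: 365 days.
Jul 1, 1686 → Jul 1, 1687: 365 days.
Jul 1, 1687 → Jul 1, 1688: 366 days (Feb 29, 1688 is in that span).
Jul 1, 1688 → Jul 1, 1689: 365 days.
Jul 1, 1689 → Jul 1, 1690: 365 days.
Jul 1, 1690 → Jul 1, 1691: 365 days.
Jul 1, 1691 → Jul 1, 1692: 366 days (Feb 29, 1692 is in that span).
Jul 1, 1692 → Jul 1, 1693: 365 days.
Jul 1, 1693 → Aug 1, 1693: 31 days (July has 31).
Aug 1, 1693 → Sep 1, 1693: 31 days (August has 31).
Sep 1, 1693 → Sep 5, 1693: 4 days.
Total: 4084 days.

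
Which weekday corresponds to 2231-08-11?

Thursday

Doomsday rule: the anchor day for the 2200s is Friday. For year 31: 31÷12 = 2 r 7, and 7÷4 = 1, so 2+7+1 = 10.
Friday + 10 ≡ Monday — that's 2231's doomsday.
In August the doomsday date is Aug 8.
Aug 11 is 3 days after Aug 8; 3 mod 7 = 3, so Monday + 3 = Thursday.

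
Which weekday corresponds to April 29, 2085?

Doomsday rule: the anchor day for the 2000s is Tuesday. For year 85: 85÷12 = 7 r 1, and 1÷4 = 0, so 7+1+0 = 8.
Tuesday + 8 ≡ Wednesday — that's 2085's doomsday.
In April the doomsday date is Apr 4.
Apr 29 is 25 days after Apr 4; 25 mod 7 = 4, so Wednesday + 4 = Sunday.

Sunday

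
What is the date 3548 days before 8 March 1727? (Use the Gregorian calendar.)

June 20, 1717

−365 (one year) → Mar 8, 1726 (3183 left).
−365 (one year) → Mar 8, 1725 (2818 left).
−365 (one year) → Mar 8, 1724 (2453 left).
−366 (one year; includes Feb 29, 1724) → Mar 8, 1723 (2087 left).
−365 (one year) → Mar 8, 1722 (1722 left).
−365 (one year) → Mar 8, 1721 (1357 left).
−365 (one year) → Mar 8, 1720 (992 left).
−366 (one year; includes Feb 29, 1720) → Mar 8, 1719 (626 left).
−365 (one year) → Mar 8, 1718 (261 left).
−8 → Feb 28, 1718 (end of Feb, 28 days; 253 left).
−28 → Jan 31, 1718 (end of Jan, 31 days; 225 left).
−31 → Dec 31, 1717 (end of Dec, 31 days; 194 left).
−31 → Nov 30, 1717 (end of Nov, 30 days; 163 left).
−30 → Oct 31, 1717 (end of Oct, 31 days; 133 left).
−31 → Sep 30, 1717 (end of Sep, 30 days; 102 left).
−30 → Aug 31, 1717 (end of Aug, 31 days; 72 left).
−31 → Jul 31, 1717 (end of Jul, 31 days; 41 left).
−31 → Jun 30, 1717 (end of Jun, 30 days; 10 left).
−10 → Jun 20, 1717.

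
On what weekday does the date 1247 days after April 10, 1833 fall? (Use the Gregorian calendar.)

Apr 10, 1833 is a Wednesday.
1247 mod 7 = 1, so 1247 days after a Wednesday is Wednesday + 1 = Thursday.

Thursday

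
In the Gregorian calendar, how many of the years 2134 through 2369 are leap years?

57

Multiples of 4 in [2134,2369]: 59.
Of those, multiples of 100: 2 (not leap unless ÷400).
Multiples of 400: 0.
Leap years = 59 − 2 + 0 = 57.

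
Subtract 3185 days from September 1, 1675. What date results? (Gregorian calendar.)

December 12, 1666

−365 (one year) → Sep 1, 1674 (2820 left).
−365 (one year) → Sep 1, 1673 (2455 left).
−365 (one year) → Sep 1, 1672 (2090 left).
−366 (one year; includes Feb 29, 1672) → Sep 1, 1671 (1724 left).
−365 (one year) → Sep 1, 1670 (1359 left).
−365 (one year) → Sep 1, 1669 (994 left).
−365 (one year) → Sep 1, 1668 (629 left).
−366 (one year; includes Feb 29, 1668) → Sep 1, 1667 (263 left).
−1 → Aug 31, 1667 (end of Aug, 31 days; 262 left).
−31 → Jul 31, 1667 (end of Jul, 31 days; 231 left).
−31 → Jun 30, 1667 (end of Jun, 30 days; 200 left).
−30 → May 31, 1667 (end of May, 31 days; 170 left).
−31 → Apr 30, 1667 (end of Apr, 30 days; 139 left).
−30 → Mar 31, 1667 (end of Mar, 31 days; 109 left).
−31 → Feb 28, 1667 (end of Feb, 28 days; 78 left).
−28 → Jan 31, 1667 (end of Jan, 31 days; 50 left).
−31 → Dec 31, 1666 (end of Dec, 31 days; 19 left).
−19 → Dec 12, 1666.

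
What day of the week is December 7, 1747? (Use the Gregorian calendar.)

Doomsday rule: the anchor day for the 1700s is Sunday. For year 47: 47÷12 = 3 r 11, and 11÷4 = 2, so 3+11+2 = 16.
Sunday + 16 ≡ Tuesday — that's 1747's doomsday.
In December the doomsday date is Dec 12.
Dec 7 is 5 days before Dec 12; 5 mod 7 = 5, so Tuesday − 5 = Thursday.

Thursday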